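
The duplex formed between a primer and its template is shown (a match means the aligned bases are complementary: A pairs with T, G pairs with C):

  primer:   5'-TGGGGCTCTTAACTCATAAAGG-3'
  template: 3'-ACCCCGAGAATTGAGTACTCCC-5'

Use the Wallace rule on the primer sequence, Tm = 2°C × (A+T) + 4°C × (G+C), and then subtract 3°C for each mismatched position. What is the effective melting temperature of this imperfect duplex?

58°C

Primer base counts: A=6, T=6, G=6, C=4 → A+T=12, G+C=10
Perfect-match Tm = 2(12) + 4(10) = 24 + 40 = 64°C
Mismatches (positions where the bases are not complementary): 2 (at positions 18, 20)
Effective Tm = 64 − 2×3 = 64 − 6 = 58°C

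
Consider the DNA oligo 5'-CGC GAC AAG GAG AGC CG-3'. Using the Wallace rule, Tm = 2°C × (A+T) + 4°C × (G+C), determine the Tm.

58°C

G=7, C=5, T=0, A=5
AT pairs contribute 5, GC pairs contribute 12.
Tm = 2(5) + 4(12) = 10 + 48 = 58°C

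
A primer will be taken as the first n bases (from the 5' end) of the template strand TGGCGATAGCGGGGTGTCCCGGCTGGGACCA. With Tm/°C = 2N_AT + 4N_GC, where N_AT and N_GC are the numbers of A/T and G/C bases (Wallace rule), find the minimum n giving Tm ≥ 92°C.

First 26 bases: TGGCGATAGCGGGGTGTCCCGGCTGG → Tm = 90°C (< 92°C)
First 27 bases: TGGCGATAGCGGGGTGTCCCGGCTGGG → Tm = 94°C (≥ 92°C)
Each additional base adds 2°C (A/T) or 4°C (G/C), so Tm is non-decreasing in n; n = 27 is the first length to reach 92°C.

n = 27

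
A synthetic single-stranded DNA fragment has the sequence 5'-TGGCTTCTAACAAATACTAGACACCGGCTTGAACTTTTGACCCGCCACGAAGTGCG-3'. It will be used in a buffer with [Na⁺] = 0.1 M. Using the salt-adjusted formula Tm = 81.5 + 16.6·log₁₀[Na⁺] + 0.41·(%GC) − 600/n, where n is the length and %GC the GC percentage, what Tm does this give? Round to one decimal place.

74.7°C

Length n = 56. Base counts: T=13, C=16, G=12, A=15
G+C = 28, so %GC = 28/56 × 100 = 50%
Salt term: 16.6 × (-1) = -16.6
GC term: 0.41 × 50 = 20.5; length term: −600/56 = −10.714
Tm = 81.5 + (-16.6) + 20.5 − 10.714 = 74.686 → 74.7°C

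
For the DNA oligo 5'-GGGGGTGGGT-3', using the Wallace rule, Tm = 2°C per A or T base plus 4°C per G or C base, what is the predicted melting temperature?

36°C

Base counts: A=0, C=0, G=8, T=2
A+T = 2, G+C = 8
Tm = 4·8 + 2·2 = 32 + 4 = 36°C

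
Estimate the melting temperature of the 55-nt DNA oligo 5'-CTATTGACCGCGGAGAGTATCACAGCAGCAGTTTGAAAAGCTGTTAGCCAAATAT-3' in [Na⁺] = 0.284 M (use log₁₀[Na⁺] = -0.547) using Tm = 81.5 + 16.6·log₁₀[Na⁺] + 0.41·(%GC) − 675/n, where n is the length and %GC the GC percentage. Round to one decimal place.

78.0°C

Length n = 55. Counting bases: A=18, T=13, G=13, C=11
G+C = 24, so %GC = 24/55 × 100 = 43.636%
Salt term: 16.6 × (-0.547) = -9.08
GC term: 0.41 × 43.636 = 17.891; length term: −675/55 = −12.273
Tm = 81.5 + (-9.08) + 17.891 − 12.273 = 78.038 → 78.0°C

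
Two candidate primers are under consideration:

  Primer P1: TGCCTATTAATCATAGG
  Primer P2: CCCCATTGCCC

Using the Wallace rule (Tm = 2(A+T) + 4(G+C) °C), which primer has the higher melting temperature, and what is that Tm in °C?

Primer P1: A+T=11, G+C=6 → Tm = 2(11)+4(6) = 46°C
Primer P2: A+T=3, G+C=8 → Tm = 2(3)+4(8) = 38°C
46°C vs 38°C → primer P1 is higher.

Primer P1, 46°C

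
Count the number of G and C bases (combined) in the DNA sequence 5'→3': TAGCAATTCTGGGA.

Counting bases: T=4, C=2, A=4, G=4
Total G or C: 4 + 2 = 6

6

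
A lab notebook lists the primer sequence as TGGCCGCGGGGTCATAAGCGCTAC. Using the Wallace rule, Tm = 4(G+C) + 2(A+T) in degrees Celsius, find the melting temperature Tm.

80°C

Base counts: G=9, T=4, C=7, A=4
AT pairs contribute 8, GC pairs contribute 16.
Tm = 2×8 + 4×16 = 80°C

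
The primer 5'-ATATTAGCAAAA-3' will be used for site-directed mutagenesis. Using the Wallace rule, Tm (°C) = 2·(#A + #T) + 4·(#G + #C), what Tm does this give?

A=7, T=3, G=1, C=1
A+T = 10, G+C = 2
Tm = 2(10) + 4(2) = 20 + 8 = 28°C

28°C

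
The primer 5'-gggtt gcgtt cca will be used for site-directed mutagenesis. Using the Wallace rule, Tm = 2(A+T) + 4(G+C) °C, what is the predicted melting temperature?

42°C

Base counts: T=4, A=1, C=3, G=5
So N_AT = 5 and N_GC = 8.
Tm = 2(5) + 4(8) = 10 + 32 = 42°C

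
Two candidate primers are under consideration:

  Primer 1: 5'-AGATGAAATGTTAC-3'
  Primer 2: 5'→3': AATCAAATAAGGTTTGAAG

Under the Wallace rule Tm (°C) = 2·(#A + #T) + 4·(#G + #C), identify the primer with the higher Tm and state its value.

Primer 2, 48°C

Primer 1: A+T=10, G+C=4 → Tm = 2(10)+4(4) = 36°C
Primer 2: A+T=14, G+C=5 → Tm = 2(14)+4(5) = 48°C
36°C vs 48°C → primer 2 is higher.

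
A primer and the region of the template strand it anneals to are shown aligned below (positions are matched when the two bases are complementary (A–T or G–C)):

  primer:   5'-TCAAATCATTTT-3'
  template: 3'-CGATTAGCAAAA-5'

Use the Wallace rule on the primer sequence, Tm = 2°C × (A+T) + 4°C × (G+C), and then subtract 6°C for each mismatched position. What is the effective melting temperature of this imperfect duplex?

Primer base counts: A=4, T=6, G=0, C=2 → A+T=10, G+C=2
Perfect-match Tm = 2(10) + 4(2) = 20 + 8 = 28°C
Mismatches (positions where the bases are not complementary): 3 (at positions 1, 3, 8)
Effective Tm = 28 − 3×6 = 28 − 18 = 10°C

10°C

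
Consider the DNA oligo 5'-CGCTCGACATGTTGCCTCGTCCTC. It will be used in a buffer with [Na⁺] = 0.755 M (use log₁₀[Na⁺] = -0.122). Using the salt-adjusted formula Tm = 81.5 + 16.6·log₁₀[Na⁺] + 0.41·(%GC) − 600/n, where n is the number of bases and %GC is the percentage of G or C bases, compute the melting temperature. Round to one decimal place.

80.1°C

Length n = 24. Counting bases: A=2, C=10, T=7, G=5
G+C = 15, so %GC = 15/24 × 100 = 62.5%
Salt term: 16.6 × (-0.122) = -2.025
GC term: 0.41 × 62.5 = 25.625; length term: −600/24 = −25
Tm = 81.5 + (-2.025) + 25.625 − 25 = 80.1 → 80.1°C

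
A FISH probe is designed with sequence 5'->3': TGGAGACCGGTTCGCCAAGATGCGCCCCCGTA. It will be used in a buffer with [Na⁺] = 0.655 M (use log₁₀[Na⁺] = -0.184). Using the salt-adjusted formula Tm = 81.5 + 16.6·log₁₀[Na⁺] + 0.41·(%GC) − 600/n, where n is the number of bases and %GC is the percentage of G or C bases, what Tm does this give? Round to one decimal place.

86.6°C

Length n = 32. Counting bases: T=5, A=6, C=11, G=10
G+C = 21, so %GC = 21/32 × 100 = 65.625%
Salt term: 16.6 × (-0.184) = -3.054
GC term: 0.41 × 65.625 = 26.906; length term: −600/32 = −18.75
Tm = 81.5 + (-3.054) + 26.906 − 18.75 = 86.602 → 86.6°C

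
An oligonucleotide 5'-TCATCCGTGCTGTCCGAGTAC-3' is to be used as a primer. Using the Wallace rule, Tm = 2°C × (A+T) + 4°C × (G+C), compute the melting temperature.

Counting bases: T=6, A=3, C=7, G=5
So N_AT = 9 and N_GC = 12.
Tm = 4·12 + 2·9 = 48 + 18 = 66°C

66°C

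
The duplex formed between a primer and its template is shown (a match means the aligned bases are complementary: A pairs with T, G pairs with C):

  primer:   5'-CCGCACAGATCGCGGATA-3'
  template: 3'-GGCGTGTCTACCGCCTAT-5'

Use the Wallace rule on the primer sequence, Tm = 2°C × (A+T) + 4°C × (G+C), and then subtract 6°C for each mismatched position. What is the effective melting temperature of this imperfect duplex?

52°C

Primer base counts: A=5, T=2, G=5, C=6 → A+T=7, G+C=11
Perfect-match Tm = 2(7) + 4(11) = 14 + 44 = 58°C
Mismatches (positions where the bases are not complementary): 1 (at position 11)
Effective Tm = 58 − 1×6 = 58 − 6 = 52°C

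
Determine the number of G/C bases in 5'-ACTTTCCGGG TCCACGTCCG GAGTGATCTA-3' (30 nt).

17

Base counts: T=8, G=8, C=9, A=5
G+C = 8 + 9 = 17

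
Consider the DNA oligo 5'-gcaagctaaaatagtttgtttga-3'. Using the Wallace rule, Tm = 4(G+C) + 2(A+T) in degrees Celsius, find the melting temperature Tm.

Scanning the sequence gives T=8, C=2, A=8, G=5.
AT pairs contribute 16, GC pairs contribute 7.
Tm = 2×16 + 4×7 = 60°C

60°C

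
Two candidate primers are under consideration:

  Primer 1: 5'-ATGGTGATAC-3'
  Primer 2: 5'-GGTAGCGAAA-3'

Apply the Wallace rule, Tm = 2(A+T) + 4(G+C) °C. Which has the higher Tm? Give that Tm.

Primer 1: A+T=6, G+C=4 → Tm = 2(6)+4(4) = 28°C
Primer 2: A+T=5, G+C=5 → Tm = 2(5)+4(5) = 30°C
28°C vs 30°C → primer 2 is higher.

Primer 2, 30°C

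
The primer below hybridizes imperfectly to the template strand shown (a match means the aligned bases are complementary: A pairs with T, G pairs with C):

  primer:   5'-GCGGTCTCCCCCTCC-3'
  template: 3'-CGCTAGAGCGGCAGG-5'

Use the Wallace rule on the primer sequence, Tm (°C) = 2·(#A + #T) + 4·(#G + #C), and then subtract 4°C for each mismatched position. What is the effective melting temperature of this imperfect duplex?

Primer base counts: A=0, T=3, G=3, C=9 → A+T=3, G+C=12
Perfect-match Tm = 2(3) + 4(12) = 6 + 48 = 54°C
Mismatches (positions where the bases are not complementary): 3 (at positions 4, 9, 12)
Effective Tm = 54 − 3×4 = 54 − 12 = 42°C

42°C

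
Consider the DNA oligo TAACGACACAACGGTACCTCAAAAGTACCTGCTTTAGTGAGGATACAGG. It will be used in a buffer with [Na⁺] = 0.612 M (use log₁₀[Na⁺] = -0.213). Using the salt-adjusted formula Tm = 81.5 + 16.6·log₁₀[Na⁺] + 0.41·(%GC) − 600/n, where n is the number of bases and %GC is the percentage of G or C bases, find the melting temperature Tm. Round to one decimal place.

84.1°C

Length n = 49. Base counts: C=11, G=11, A=17, T=10
G+C = 22, so %GC = 22/49 × 100 = 44.898%
Salt term: 16.6 × (-0.213) = -3.536
GC term: 0.41 × 44.898 = 18.408; length term: −600/49 = −12.245
Tm = 81.5 + (-3.536) + 18.408 − 12.245 = 84.127 → 84.1°C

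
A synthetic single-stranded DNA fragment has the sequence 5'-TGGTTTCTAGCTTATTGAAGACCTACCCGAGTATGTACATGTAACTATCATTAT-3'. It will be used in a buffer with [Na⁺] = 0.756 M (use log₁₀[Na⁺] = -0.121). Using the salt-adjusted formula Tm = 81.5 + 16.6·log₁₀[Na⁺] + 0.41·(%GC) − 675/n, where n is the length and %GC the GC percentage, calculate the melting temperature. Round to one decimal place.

Length n = 54. Base counts: G=9, T=20, A=15, C=10
G+C = 19, so %GC = 19/54 × 100 = 35.185%
Salt term: 16.6 × (-0.121) = -2.009
GC term: 0.41 × 35.185 = 14.426; length term: −675/54 = −12.5
Tm = 81.5 + (-2.009) + 14.426 − 12.5 = 81.417 → 81.4°C

81.4°C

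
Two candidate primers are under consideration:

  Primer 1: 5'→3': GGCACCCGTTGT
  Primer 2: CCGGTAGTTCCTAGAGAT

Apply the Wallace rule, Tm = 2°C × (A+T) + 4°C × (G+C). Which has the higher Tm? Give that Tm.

Primer 2, 54°C

Primer 1: A+T=4, G+C=8 → Tm = 2(4)+4(8) = 40°C
Primer 2: A+T=9, G+C=9 → Tm = 2(9)+4(9) = 54°C
40°C vs 54°C → primer 2 is higher.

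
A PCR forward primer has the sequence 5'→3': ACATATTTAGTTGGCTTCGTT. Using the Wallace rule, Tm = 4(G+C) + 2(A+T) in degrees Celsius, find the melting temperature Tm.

56°C

Base counts: T=10, C=3, G=4, A=4
AT pairs contribute 14, GC pairs contribute 7.
Tm = 2×14 + 4×7 = 56°C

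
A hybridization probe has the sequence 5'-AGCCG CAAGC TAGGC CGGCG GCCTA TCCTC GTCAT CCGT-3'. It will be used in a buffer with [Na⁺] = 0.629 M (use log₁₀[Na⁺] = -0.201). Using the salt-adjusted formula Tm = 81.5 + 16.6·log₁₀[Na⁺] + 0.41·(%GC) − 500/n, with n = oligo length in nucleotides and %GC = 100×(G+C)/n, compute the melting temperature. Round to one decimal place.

92.7°C

Length n = 39. Base counts: G=11, C=15, A=6, T=7
G+C = 26, so %GC = 26/39 × 100 = 66.667%
Salt term: 16.6 × (-0.201) = -3.337
GC term: 0.41 × 66.667 = 27.333; length term: −500/39 = −12.821
Tm = 81.5 + (-3.337) + 27.333 − 12.821 = 92.675 → 92.7°C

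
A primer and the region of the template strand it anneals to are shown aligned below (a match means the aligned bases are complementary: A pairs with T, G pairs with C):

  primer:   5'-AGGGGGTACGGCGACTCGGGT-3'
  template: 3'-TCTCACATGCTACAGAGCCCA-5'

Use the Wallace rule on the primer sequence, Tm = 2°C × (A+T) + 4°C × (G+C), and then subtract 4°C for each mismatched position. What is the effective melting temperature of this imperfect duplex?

Primer base counts: A=3, T=3, G=11, C=4 → A+T=6, G+C=15
Perfect-match Tm = 2(6) + 4(15) = 12 + 60 = 72°C
Mismatches (positions where the bases are not complementary): 5 (at positions 3, 5, 11, 12, 14)
Effective Tm = 72 − 5×4 = 72 − 20 = 52°C

52°C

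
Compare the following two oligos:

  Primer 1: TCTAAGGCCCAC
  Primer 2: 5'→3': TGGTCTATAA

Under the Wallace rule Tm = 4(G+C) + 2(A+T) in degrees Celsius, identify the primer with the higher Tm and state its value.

Primer 1, 38°C

Primer 1: A+T=5, G+C=7 → Tm = 2(5)+4(7) = 38°C
Primer 2: A+T=7, G+C=3 → Tm = 2(7)+4(3) = 26°C
38°C vs 26°C → primer 1 is higher.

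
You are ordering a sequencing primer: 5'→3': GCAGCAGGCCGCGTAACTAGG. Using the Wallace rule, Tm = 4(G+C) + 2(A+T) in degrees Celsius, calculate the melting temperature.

70°C

A=5, C=6, G=8, T=2
A+T = 7, G+C = 14
Tm = 2(7) + 4(14) = 14 + 56 = 70°C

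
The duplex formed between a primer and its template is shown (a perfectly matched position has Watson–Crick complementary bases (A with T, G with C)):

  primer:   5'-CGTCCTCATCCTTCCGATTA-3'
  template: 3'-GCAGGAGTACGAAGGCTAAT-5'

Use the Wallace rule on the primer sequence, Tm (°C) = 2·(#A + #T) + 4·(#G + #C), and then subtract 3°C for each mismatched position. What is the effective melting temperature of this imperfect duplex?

Primer base counts: A=3, T=7, G=2, C=8 → A+T=10, G+C=10
Perfect-match Tm = 2(10) + 4(10) = 20 + 40 = 60°C
Mismatches (positions where the bases are not complementary): 1 (at position 10)
Effective Tm = 60 − 1×3 = 60 − 3 = 57°C

57°C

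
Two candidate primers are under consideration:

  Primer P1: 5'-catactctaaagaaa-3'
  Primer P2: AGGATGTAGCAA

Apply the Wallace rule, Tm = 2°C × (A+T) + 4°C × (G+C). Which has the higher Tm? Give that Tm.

Primer P1, 38°C

Primer P1: A+T=11, G+C=4 → Tm = 2(11)+4(4) = 38°C
Primer P2: A+T=7, G+C=5 → Tm = 2(7)+4(5) = 34°C
38°C vs 34°C → primer P1 is higher.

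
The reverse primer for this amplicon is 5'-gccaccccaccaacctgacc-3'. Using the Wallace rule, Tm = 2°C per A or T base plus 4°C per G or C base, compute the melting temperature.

Scanning the sequence gives T=1, C=12, A=5, G=2.
So N_AT = 6 and N_GC = 14.
Tm = 2×6 + 4×14 = 68°C

68°C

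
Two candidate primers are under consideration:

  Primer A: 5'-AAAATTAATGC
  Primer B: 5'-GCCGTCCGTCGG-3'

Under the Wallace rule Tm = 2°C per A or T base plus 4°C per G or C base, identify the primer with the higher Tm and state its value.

Primer A: A+T=9, G+C=2 → Tm = 2(9)+4(2) = 26°C
Primer B: A+T=2, G+C=10 → Tm = 2(2)+4(10) = 44°C
26°C vs 44°C → primer B is higher.

Primer B, 44°C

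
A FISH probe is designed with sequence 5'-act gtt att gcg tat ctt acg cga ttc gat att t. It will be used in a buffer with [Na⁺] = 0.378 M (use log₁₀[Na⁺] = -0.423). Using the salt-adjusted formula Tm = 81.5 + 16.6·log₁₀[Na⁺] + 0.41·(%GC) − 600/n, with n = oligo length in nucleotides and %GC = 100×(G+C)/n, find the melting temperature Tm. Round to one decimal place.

71.3°C

Length n = 34. Base counts: A=7, T=15, C=6, G=6
G+C = 12, so %GC = 12/34 × 100 = 35.294%
Salt term: 16.6 × (-0.423) = -7.022
GC term: 0.41 × 35.294 = 14.471; length term: −600/34 = −17.647
Tm = 81.5 + (-7.022) + 14.471 − 17.647 = 71.302 → 71.3°C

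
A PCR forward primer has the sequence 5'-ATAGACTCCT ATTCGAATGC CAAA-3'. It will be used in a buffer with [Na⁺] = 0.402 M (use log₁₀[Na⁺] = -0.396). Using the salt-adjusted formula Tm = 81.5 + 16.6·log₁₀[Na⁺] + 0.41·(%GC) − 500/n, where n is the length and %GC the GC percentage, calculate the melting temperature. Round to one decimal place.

69.5°C

Length n = 24. Base counts: G=3, C=6, T=6, A=9
G+C = 9, so %GC = 9/24 × 100 = 37.5%
Salt term: 16.6 × (-0.396) = -6.574
GC term: 0.41 × 37.5 = 15.375; length term: −500/24 = −20.833
Tm = 81.5 + (-6.574) + 15.375 − 20.833 = 69.468 → 69.5°C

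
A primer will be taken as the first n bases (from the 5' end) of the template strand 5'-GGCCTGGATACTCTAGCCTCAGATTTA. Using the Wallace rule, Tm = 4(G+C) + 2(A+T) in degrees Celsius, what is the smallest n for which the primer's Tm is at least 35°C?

n = 11

First 10 bases: GGCCTGGATA → Tm = 32°C (< 35°C)
First 11 bases: GGCCTGGATAC → Tm = 36°C (≥ 35°C)
Since every base adds ≥2°C, Tm only increases with n, so the threshold is first crossed at n = 11.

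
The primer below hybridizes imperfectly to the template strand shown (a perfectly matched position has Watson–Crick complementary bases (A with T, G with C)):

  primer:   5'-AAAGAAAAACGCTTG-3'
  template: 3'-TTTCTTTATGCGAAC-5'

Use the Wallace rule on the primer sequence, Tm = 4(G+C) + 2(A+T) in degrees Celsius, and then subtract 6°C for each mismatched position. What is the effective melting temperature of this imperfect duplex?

34°C

Primer base counts: A=8, T=2, G=3, C=2 → A+T=10, G+C=5
Perfect-match Tm = 2(10) + 4(5) = 20 + 20 = 40°C
Mismatches (positions where the bases are not complementary): 1 (at position 8)
Effective Tm = 40 − 1×6 = 40 − 6 = 34°C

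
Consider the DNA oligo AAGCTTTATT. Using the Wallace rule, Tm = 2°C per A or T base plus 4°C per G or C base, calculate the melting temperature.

A=3, C=1, T=5, G=1
AT pairs contribute 8, GC pairs contribute 2.
Tm = 4·2 + 2·8 = 8 + 16 = 24°C

24°C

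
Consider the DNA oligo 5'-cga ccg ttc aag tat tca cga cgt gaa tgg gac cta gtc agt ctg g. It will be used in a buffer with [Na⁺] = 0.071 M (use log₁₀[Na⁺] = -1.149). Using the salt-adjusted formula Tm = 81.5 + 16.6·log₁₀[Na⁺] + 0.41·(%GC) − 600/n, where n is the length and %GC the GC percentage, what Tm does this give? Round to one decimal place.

70.8°C

Length n = 46. Base counts: A=11, G=13, T=11, C=11
G+C = 24, so %GC = 24/46 × 100 = 52.174%
Salt term: 16.6 × (-1.149) = -19.073
GC term: 0.41 × 52.174 = 21.391; length term: −600/46 = −13.043
Tm = 81.5 + (-19.073) + 21.391 − 13.043 = 70.775 → 70.8°C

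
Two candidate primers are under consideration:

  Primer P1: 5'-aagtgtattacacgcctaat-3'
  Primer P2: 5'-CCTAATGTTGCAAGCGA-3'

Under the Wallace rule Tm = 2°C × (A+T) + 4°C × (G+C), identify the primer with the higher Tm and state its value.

Primer P1, 54°C

Primer P1: A+T=13, G+C=7 → Tm = 2(13)+4(7) = 54°C
Primer P2: A+T=9, G+C=8 → Tm = 2(9)+4(8) = 50°C
54°C vs 50°C → primer P1 is higher.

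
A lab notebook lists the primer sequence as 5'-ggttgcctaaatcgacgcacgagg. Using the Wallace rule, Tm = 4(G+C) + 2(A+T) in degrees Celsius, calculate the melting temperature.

76°C

Counting bases: G=8, A=6, C=6, T=4
A+T = 10, G+C = 14
Tm = 2(10) + 4(14) = 20 + 56 = 76°C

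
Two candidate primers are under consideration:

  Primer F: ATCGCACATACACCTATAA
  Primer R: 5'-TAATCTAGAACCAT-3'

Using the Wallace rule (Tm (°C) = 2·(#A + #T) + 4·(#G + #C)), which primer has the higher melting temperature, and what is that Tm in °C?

Primer F: A+T=12, G+C=7 → Tm = 2(12)+4(7) = 52°C
Primer R: A+T=10, G+C=4 → Tm = 2(10)+4(4) = 36°C
52°C vs 36°C → primer F is higher.

Primer F, 52°C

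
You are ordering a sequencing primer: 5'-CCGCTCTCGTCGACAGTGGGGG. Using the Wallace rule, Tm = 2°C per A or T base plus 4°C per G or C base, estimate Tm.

76°C

Base counts: G=9, T=4, C=7, A=2
AT pairs contribute 6, GC pairs contribute 16.
Tm = 2(6) + 4(16) = 12 + 64 = 76°C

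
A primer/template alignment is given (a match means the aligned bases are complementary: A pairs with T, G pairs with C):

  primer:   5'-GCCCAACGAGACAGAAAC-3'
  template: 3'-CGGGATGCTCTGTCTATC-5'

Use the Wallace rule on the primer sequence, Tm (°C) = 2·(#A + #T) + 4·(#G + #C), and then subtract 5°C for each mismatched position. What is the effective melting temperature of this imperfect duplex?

Primer base counts: A=8, T=0, G=4, C=6 → A+T=8, G+C=10
Perfect-match Tm = 2(8) + 4(10) = 16 + 40 = 56°C
Mismatches (positions where the bases are not complementary): 3 (at positions 5, 16, 18)
Effective Tm = 56 − 3×5 = 56 − 15 = 41°C

41°C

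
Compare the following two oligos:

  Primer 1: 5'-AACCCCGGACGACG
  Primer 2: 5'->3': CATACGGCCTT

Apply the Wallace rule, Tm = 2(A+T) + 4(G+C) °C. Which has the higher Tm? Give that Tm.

Primer 1, 48°C

Primer 1: A+T=4, G+C=10 → Tm = 2(4)+4(10) = 48°C
Primer 2: A+T=5, G+C=6 → Tm = 2(5)+4(6) = 34°C
48°C vs 34°C → primer 1 is higher.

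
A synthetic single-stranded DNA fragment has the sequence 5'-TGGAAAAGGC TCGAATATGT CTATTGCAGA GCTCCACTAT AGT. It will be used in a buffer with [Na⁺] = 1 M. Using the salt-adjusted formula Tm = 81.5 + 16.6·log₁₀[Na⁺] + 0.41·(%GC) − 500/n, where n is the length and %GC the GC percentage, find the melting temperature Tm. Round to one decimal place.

87.0°C

Length n = 43. T=12, A=13, G=10, C=8
G+C = 18, so %GC = 18/43 × 100 = 41.86%
Salt term: 16.6 × (0) = 0
GC term: 0.41 × 41.86 = 17.163; length term: −500/43 = −11.628
Tm = 81.5 + (0) + 17.163 − 11.628 = 87.035 → 87.0°C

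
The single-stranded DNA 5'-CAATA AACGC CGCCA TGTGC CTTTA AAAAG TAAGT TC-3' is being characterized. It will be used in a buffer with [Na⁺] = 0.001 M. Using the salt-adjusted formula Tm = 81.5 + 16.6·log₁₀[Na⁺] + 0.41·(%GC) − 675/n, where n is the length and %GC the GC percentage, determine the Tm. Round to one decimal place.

30.1°C

Length n = 37. A=13, C=9, G=6, T=9
G+C = 15, so %GC = 15/37 × 100 = 40.541%
Salt term: 16.6 × (-3) = -49.8
GC term: 0.41 × 40.541 = 16.622; length term: −675/37 = −18.243
Tm = 81.5 + (-49.8) + 16.622 − 18.243 = 30.079 → 30.1°C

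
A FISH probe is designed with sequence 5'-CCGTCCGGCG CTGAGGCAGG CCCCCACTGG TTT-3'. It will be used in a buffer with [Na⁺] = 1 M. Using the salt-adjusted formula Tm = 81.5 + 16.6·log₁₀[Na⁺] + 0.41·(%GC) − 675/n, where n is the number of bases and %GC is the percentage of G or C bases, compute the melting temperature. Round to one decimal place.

90.9°C

Length n = 33. T=6, A=3, G=11, C=13
G+C = 24, so %GC = 24/33 × 100 = 72.727%
Salt term: 16.6 × (0) = 0
GC term: 0.41 × 72.727 = 29.818; length term: −675/33 = −20.455
Tm = 81.5 + (0) + 29.818 − 20.455 = 90.863 → 90.9°C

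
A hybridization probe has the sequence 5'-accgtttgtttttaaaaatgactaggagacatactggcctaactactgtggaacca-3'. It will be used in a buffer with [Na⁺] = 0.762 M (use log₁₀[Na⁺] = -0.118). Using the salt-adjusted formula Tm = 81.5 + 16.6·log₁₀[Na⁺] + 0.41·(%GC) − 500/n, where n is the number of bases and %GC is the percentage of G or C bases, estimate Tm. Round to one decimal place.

Length n = 56. Base counts: A=18, G=11, T=16, C=11
G+C = 22, so %GC = 22/56 × 100 = 39.286%
Salt term: 16.6 × (-0.118) = -1.959
GC term: 0.41 × 39.286 = 16.107; length term: −500/56 = −8.929
Tm = 81.5 + (-1.959) + 16.107 − 8.929 = 86.719 → 86.7°C

86.7°C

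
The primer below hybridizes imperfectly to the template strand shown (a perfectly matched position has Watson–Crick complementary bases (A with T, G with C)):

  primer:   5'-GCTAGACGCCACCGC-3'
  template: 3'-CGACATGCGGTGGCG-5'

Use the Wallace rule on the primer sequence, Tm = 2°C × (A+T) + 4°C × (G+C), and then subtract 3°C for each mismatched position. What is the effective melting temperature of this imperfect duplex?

Primer base counts: A=3, T=1, G=4, C=7 → A+T=4, G+C=11
Perfect-match Tm = 2(4) + 4(11) = 8 + 44 = 52°C
Mismatches (positions where the bases are not complementary): 2 (at positions 4, 5)
Effective Tm = 52 − 2×3 = 52 − 6 = 46°C

46°C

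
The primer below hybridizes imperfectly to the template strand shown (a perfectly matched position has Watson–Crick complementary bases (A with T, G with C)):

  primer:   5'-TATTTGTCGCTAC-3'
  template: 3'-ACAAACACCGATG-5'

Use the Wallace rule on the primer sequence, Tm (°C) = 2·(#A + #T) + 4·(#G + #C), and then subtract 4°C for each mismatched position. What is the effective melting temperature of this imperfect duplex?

Primer base counts: A=2, T=6, G=2, C=3 → A+T=8, G+C=5
Perfect-match Tm = 2(8) + 4(5) = 16 + 20 = 36°C
Mismatches (positions where the bases are not complementary): 2 (at positions 2, 8)
Effective Tm = 36 − 2×4 = 36 − 8 = 28°C

28°C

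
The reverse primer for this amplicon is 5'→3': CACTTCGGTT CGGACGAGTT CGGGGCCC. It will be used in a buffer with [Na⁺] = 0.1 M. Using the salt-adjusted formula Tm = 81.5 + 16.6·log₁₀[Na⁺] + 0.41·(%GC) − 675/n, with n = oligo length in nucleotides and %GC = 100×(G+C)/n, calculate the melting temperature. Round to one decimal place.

Length n = 28. Base counts: C=9, T=6, A=3, G=10
G+C = 19, so %GC = 19/28 × 100 = 67.857%
Salt term: 16.6 × (-1) = -16.6
GC term: 0.41 × 67.857 = 27.821; length term: −675/28 = −24.107
Tm = 81.5 + (-16.6) + 27.821 − 24.107 = 68.614 → 68.6°C

68.6°C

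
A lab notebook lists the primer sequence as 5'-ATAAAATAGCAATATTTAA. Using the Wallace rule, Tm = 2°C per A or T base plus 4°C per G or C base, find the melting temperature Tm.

42°C

Scanning the sequence gives C=1, A=11, T=6, G=1.
AT pairs contribute 17, GC pairs contribute 2.
Tm = 2×17 + 4×2 = 42°C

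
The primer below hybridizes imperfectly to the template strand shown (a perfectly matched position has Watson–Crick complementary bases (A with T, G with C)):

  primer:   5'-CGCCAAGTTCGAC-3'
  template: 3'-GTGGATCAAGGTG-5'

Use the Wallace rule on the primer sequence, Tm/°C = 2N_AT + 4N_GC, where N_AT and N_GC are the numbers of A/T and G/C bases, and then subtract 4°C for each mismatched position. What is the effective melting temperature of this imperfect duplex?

Primer base counts: A=3, T=2, G=3, C=5 → A+T=5, G+C=8
Perfect-match Tm = 2(5) + 4(8) = 10 + 32 = 42°C
Mismatches (positions where the bases are not complementary): 3 (at positions 2, 5, 11)
Effective Tm = 42 − 3×4 = 42 − 12 = 30°C

30°C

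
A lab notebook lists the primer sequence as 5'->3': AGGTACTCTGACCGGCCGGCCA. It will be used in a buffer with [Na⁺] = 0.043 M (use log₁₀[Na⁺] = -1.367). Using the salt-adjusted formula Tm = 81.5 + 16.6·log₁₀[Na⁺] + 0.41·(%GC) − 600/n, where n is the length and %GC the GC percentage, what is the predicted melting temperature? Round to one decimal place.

Length n = 22. A=4, T=3, C=8, G=7
G+C = 15, so %GC = 15/22 × 100 = 68.182%
Salt term: 16.6 × (-1.367) = -22.692
GC term: 0.41 × 68.182 = 27.955; length term: −600/22 = −27.273
Tm = 81.5 + (-22.692) + 27.955 − 27.273 = 59.49 → 59.5°C

59.5°C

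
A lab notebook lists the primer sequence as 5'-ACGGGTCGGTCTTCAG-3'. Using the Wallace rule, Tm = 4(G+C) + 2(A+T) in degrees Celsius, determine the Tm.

Base counts: C=4, T=4, A=2, G=6
AT pairs contribute 6, GC pairs contribute 10.
Tm = 4·10 + 2·6 = 40 + 12 = 52°C

52°C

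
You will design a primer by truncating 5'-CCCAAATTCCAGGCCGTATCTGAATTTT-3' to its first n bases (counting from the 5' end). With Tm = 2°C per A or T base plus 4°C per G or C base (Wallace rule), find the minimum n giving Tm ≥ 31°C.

First 10 bases: CCCAAATTCC → Tm = 30°C (< 31°C)
First 11 bases: CCCAAATTCCA → Tm = 32°C (≥ 31°C)
Each additional base adds 2°C (A/T) or 4°C (G/C), so Tm is non-decreasing in n; n = 11 is the first length to reach 31°C.

n = 11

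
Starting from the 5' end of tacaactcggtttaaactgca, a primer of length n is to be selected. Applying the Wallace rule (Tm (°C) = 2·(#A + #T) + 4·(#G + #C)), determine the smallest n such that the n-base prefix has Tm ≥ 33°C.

n = 12

First 11 bases: TACAACTCGGT → Tm = 32°C (< 33°C)
First 12 bases: TACAACTCGGTT → Tm = 34°C (≥ 33°C)
Since every base adds ≥2°C, Tm only increases with n, so the threshold is first crossed at n = 12.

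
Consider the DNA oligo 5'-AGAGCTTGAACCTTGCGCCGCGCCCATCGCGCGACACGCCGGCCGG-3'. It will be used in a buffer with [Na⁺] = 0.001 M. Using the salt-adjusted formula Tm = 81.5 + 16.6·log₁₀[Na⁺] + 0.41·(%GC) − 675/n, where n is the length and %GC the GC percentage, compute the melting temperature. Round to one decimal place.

47.3°C

Length n = 46. Scanning the sequence gives C=19, A=7, T=5, G=15.
G+C = 34, so %GC = 34/46 × 100 = 73.913%
Salt term: 16.6 × (-3) = -49.8
GC term: 0.41 × 73.913 = 30.304; length term: −675/46 = −14.674
Tm = 81.5 + (-49.8) + 30.304 − 14.674 = 47.33 → 47.3°C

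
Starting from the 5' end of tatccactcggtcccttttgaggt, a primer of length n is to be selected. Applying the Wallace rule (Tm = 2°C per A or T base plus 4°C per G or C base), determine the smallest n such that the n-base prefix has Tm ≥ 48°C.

First 14 bases: TATCCACTCGGTCC → Tm = 44°C (< 48°C)
First 15 bases: TATCCACTCGGTCCC → Tm = 48°C (≥ 48°C)
Since every base adds ≥2°C, Tm only increases with n, so the threshold is first crossed at n = 15.

n = 15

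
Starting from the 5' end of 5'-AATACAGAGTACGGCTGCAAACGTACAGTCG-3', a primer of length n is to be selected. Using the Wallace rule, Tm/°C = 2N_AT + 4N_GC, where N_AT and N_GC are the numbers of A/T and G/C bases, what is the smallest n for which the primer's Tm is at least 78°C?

n = 27

First 26 bases: AATACAGAGTACGGCTGCAAACGTAC → Tm = 76°C (< 78°C)
First 27 bases: AATACAGAGTACGGCTGCAAACGTACA → Tm = 78°C (≥ 78°C)
Each additional base adds 2°C (A/T) or 4°C (G/C), so Tm is non-decreasing in n; n = 27 is the first length to reach 78°C.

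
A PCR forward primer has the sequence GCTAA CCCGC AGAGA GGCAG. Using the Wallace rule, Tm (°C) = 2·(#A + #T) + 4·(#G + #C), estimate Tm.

Counting bases: C=6, T=1, A=6, G=7
So N_AT = 7 and N_GC = 13.
Tm = 4·13 + 2·7 = 52 + 14 = 66°C

66°C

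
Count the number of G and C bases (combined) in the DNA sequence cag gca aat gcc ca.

Base counts: A=5, G=3, C=5, T=1
G+C = 3 + 5 = 8

8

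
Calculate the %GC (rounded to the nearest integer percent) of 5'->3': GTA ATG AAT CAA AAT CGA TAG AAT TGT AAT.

Counting bases: C=2, A=14, T=9, G=5
G+C = 5 + 2 = 7 out of 30 bases
%GC = 7/30 × 100 = 23.33% ≈ 23%

23%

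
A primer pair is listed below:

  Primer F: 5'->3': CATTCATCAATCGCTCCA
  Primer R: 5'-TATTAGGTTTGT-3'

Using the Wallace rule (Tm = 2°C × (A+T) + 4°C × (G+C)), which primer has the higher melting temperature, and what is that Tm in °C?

Primer F, 52°C

Primer F: A+T=10, G+C=8 → Tm = 2(10)+4(8) = 52°C
Primer R: A+T=9, G+C=3 → Tm = 2(9)+4(3) = 30°C
52°C vs 30°C → primer F is higher.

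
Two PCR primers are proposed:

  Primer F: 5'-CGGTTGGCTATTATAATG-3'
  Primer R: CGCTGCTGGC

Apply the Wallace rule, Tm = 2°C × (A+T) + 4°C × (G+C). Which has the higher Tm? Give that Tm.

Primer F: A+T=11, G+C=7 → Tm = 2(11)+4(7) = 50°C
Primer R: A+T=2, G+C=8 → Tm = 2(2)+4(8) = 36°C
50°C vs 36°C → primer F is higher.

Primer F, 50°C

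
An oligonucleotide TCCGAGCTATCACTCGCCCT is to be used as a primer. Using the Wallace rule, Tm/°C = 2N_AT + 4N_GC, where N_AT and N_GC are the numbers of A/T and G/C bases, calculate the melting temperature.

Base counts: C=9, T=5, G=3, A=3
AT pairs contribute 8, GC pairs contribute 12.
Tm = 4·12 + 2·8 = 48 + 16 = 64°C

64°C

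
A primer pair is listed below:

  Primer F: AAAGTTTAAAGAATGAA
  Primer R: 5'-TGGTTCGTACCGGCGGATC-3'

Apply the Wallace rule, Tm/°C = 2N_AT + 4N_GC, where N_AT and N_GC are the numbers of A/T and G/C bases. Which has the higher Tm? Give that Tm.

Primer R, 62°C

Primer F: A+T=14, G+C=3 → Tm = 2(14)+4(3) = 40°C
Primer R: A+T=7, G+C=12 → Tm = 2(7)+4(12) = 62°C
40°C vs 62°C → primer R is higher.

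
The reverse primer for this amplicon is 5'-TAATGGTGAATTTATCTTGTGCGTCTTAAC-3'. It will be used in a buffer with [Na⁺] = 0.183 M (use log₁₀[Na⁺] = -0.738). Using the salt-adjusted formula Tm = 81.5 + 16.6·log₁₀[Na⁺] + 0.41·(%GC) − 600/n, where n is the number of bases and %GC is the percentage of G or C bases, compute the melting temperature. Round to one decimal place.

Length n = 30. Scanning the sequence gives G=6, T=13, A=7, C=4.
G+C = 10, so %GC = 10/30 × 100 = 33.333%
Salt term: 16.6 × (-0.738) = -12.251
GC term: 0.41 × 33.333 = 13.667; length term: −600/30 = −20
Tm = 81.5 + (-12.251) + 13.667 − 20 = 62.916 → 62.9°C

62.9°C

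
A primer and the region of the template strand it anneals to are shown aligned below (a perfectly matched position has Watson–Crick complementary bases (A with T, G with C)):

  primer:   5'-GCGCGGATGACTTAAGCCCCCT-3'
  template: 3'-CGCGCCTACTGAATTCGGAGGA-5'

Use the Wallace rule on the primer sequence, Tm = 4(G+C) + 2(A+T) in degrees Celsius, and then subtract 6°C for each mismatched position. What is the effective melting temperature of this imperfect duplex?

Primer base counts: A=4, T=4, G=6, C=8 → A+T=8, G+C=14
Perfect-match Tm = 2(8) + 4(14) = 16 + 56 = 72°C
Mismatches (positions where the bases are not complementary): 1 (at position 19)
Effective Tm = 72 − 1×6 = 72 − 6 = 66°C

66°C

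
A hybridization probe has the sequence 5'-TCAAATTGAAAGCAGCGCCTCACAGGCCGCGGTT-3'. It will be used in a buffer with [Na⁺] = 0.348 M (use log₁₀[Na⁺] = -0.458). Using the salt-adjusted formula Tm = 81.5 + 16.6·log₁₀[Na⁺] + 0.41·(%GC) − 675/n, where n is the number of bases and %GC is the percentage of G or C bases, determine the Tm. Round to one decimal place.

Length n = 34. Counting bases: A=9, C=10, G=9, T=6
G+C = 19, so %GC = 19/34 × 100 = 55.882%
Salt term: 16.6 × (-0.458) = -7.603
GC term: 0.41 × 55.882 = 22.912; length term: −675/34 = −19.853
Tm = 81.5 + (-7.603) + 22.912 − 19.853 = 76.956 → 77.0°C

77.0°C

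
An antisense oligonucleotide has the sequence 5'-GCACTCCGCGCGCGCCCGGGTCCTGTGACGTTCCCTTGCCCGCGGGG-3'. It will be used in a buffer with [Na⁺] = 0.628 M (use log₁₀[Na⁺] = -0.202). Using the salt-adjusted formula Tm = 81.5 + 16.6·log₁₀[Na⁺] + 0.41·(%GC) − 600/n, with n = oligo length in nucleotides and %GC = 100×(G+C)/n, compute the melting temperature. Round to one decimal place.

Length n = 47. T=8, A=2, C=20, G=17
G+C = 37, so %GC = 37/47 × 100 = 78.723%
Salt term: 16.6 × (-0.202) = -3.353
GC term: 0.41 × 78.723 = 32.276; length term: −600/47 = −12.766
Tm = 81.5 + (-3.353) + 32.276 − 12.766 = 97.657 → 97.7°C

97.7°C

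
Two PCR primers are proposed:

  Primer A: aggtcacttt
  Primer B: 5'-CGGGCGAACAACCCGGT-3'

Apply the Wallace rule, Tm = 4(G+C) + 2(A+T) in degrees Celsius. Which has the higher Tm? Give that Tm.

Primer A: A+T=6, G+C=4 → Tm = 2(6)+4(4) = 28°C
Primer B: A+T=5, G+C=12 → Tm = 2(5)+4(12) = 58°C
28°C vs 58°C → primer B is higher.

Primer B, 58°C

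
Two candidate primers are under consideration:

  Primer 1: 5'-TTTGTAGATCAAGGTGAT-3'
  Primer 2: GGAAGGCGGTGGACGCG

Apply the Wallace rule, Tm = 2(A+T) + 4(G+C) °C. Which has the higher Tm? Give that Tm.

Primer 1: A+T=12, G+C=6 → Tm = 2(12)+4(6) = 48°C
Primer 2: A+T=4, G+C=13 → Tm = 2(4)+4(13) = 60°C
48°C vs 60°C → primer 2 is higher.

Primer 2, 60°C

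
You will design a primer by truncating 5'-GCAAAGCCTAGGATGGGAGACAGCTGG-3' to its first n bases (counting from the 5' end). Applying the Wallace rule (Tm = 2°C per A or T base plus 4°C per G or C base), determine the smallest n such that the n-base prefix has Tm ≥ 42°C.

n = 14

First 13 bases: GCAAAGCCTAGGA → Tm = 40°C (< 42°C)
First 14 bases: GCAAAGCCTAGGAT → Tm = 42°C (≥ 42°C)
Each additional base adds 2°C (A/T) or 4°C (G/C), so Tm is non-decreasing in n; n = 14 is the first length to reach 42°C.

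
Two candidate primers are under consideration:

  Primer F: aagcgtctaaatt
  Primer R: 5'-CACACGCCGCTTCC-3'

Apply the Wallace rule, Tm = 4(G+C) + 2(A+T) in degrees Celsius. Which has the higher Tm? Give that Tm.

Primer F: A+T=9, G+C=4 → Tm = 2(9)+4(4) = 34°C
Primer R: A+T=4, G+C=10 → Tm = 2(4)+4(10) = 48°C
34°C vs 48°C → primer R is higher.

Primer R, 48°C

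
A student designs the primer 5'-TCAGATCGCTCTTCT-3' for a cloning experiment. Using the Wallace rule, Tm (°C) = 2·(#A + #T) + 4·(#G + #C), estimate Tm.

Base counts: T=6, G=2, C=5, A=2
AT pairs contribute 8, GC pairs contribute 7.
Tm = 4·7 + 2·8 = 28 + 16 = 44°C

44°C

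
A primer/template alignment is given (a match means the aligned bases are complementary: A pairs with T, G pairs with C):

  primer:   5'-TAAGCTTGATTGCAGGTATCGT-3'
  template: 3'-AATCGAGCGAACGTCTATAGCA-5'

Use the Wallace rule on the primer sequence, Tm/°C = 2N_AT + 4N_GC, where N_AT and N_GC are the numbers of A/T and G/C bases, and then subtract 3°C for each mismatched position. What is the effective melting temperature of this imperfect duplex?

50°C

Primer base counts: A=5, T=8, G=6, C=3 → A+T=13, G+C=9
Perfect-match Tm = 2(13) + 4(9) = 26 + 36 = 62°C
Mismatches (positions where the bases are not complementary): 4 (at positions 2, 7, 9, 16)
Effective Tm = 62 − 4×3 = 62 − 12 = 50°C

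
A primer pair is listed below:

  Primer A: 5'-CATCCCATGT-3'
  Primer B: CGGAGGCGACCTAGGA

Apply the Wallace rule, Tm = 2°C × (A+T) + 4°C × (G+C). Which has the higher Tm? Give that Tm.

Primer B, 54°C

Primer A: A+T=5, G+C=5 → Tm = 2(5)+4(5) = 30°C
Primer B: A+T=5, G+C=11 → Tm = 2(5)+4(11) = 54°C
30°C vs 54°C → primer B is higher.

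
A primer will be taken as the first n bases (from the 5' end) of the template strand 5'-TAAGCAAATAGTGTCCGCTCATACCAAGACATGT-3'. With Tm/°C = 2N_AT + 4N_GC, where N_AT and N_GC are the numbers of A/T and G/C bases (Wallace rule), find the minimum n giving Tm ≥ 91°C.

First 32 bases: TAAGCAAATAGTGTCCGCTCATACCAAGACAT → Tm = 90°C (< 91°C)
First 33 bases: TAAGCAAATAGTGTCCGCTCATACCAAGACATG → Tm = 94°C (≥ 91°C)
Each additional base adds 2°C (A/T) or 4°C (G/C), so Tm is non-decreasing in n; n = 33 is the first length to reach 91°C.

n = 33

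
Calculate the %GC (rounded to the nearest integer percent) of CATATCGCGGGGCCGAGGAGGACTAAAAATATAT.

47%

G=10, T=6, A=12, C=6
G+C = 10 + 6 = 16 out of 34 bases
%GC = 16/34 × 100 = 47.06% ≈ 47%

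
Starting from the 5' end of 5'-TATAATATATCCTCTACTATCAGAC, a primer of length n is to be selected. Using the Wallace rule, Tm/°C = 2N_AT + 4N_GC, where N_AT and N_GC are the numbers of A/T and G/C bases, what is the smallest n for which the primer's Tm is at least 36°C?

First 14 bases: TATAATATATCCTC → Tm = 34°C (< 36°C)
First 15 bases: TATAATATATCCTCT → Tm = 36°C (≥ 36°C)
Since every base adds ≥2°C, Tm only increases with n, so the threshold is first crossed at n = 15.

n = 15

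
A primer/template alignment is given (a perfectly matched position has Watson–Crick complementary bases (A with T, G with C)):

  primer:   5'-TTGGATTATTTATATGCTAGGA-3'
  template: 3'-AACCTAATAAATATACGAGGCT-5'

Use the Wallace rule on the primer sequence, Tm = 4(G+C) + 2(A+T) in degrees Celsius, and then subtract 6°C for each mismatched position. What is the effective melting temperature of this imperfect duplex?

Primer base counts: A=6, T=10, G=5, C=1 → A+T=16, G+C=6
Perfect-match Tm = 2(16) + 4(6) = 32 + 24 = 56°C
Mismatches (positions where the bases are not complementary): 2 (at positions 19, 20)
Effective Tm = 56 − 2×6 = 56 − 12 = 44°C

44°C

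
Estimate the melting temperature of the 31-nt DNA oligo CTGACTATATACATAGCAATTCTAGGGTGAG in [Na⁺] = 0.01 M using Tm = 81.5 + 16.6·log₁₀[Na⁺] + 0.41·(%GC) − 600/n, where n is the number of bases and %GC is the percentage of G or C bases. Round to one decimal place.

44.8°C

Length n = 31. Counting bases: A=10, G=7, T=9, C=5
G+C = 12, so %GC = 12/31 × 100 = 38.71%
Salt term: 16.6 × (-2) = -33.2
GC term: 0.41 × 38.71 = 15.871; length term: −600/31 = −19.355
Tm = 81.5 + (-33.2) + 15.871 − 19.355 = 44.816 → 44.8°C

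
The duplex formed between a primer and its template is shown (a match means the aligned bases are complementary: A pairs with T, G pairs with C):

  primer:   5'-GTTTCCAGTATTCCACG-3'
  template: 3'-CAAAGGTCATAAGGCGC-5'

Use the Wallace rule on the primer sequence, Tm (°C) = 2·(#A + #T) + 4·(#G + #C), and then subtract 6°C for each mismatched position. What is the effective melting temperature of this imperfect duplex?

Primer base counts: A=3, T=6, G=3, C=5 → A+T=9, G+C=8
Perfect-match Tm = 2(9) + 4(8) = 18 + 32 = 50°C
Mismatches (positions where the bases are not complementary): 1 (at position 15)
Effective Tm = 50 − 1×6 = 50 − 6 = 44°C

44°C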